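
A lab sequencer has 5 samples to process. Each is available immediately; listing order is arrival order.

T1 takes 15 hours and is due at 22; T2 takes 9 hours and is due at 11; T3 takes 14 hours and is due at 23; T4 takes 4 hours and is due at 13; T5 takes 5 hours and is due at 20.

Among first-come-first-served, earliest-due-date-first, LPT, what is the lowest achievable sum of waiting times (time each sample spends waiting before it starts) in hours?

73

FIFO (arrival order): T1 T2 T3 T4 T5.
T1: waits 0, runs 0→15
T2: waits 15, runs 15→24
T3: waits 24, runs 24→38
T4: waits 38, runs 38→42
T5: waits 42, runs 42→47
Sum = 0+15+24+38+42 = 119.
EDD (increasing due date): T2 T4 T5 T1 T3.
T2: waits 0, runs 0→9
T4: waits 9, runs 9→13
T5: waits 13, runs 13→18
T1: waits 18, runs 18→33
T3: waits 33, runs 33→47
Sum = 0+9+13+18+33 = 73.
LPT (decreasing processing time): T1 T3 T2 T5 T4.
T1: waits 0, runs 0→15
T3: waits 15, runs 15→29
T2: waits 29, runs 29→38
T5: waits 38, runs 38→43
T4: waits 43, runs 43→47
Sum = 0+15+29+38+43 = 125.
FIFO 119, EDD 73, LPT 125 → minimum 73.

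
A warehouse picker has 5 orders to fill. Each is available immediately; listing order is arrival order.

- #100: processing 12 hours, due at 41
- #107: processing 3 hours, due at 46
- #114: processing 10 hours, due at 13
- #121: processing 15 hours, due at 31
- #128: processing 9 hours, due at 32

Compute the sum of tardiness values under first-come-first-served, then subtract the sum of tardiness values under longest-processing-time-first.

-3

FIFO (arrival order): #100 #107 #114 #121 #128.
#100: 0→12, due 41, tardiness 0
#107: 12→15, due 46, tardiness 0
#114: 15→25, due 13, tardiness 12
#121: 25→40, due 31, tardiness 9
#128: 40→49, due 32, tardiness 17
Sum = 0+0+12+9+17 = 38.
LPT (decreasing processing time): #121 #100 #114 #128 #107.
#121: 0→15, due 31, tardiness 0
#100: 15→27, due 41, tardiness 0
#114: 27→37, due 13, tardiness 24
#128: 37→46, due 32, tardiness 14
#107: 46→49, due 46, tardiness 3
Sum = 0+0+24+14+3 = 41.
Difference = 38 − 41 = -3.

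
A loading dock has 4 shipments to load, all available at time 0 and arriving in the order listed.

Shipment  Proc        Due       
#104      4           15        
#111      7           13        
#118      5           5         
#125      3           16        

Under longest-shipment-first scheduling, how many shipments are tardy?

3

LPT (decreasing processing time): #111 #118 #104 #125.
#111: 0→7, due 13, tardiness 0
#118: 7→12, due 5, tardiness 7
#104: 12→16, due 15, tardiness 1
#125: 16→19, due 16, tardiness 3
Late shipments: 3.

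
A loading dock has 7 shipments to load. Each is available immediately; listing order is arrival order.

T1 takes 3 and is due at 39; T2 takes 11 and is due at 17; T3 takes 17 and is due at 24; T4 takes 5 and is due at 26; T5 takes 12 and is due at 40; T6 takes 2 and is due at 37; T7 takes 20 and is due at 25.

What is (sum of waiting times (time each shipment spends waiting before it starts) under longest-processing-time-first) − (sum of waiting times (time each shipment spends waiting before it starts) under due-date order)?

46

LPT (decreasing processing time): T7 T3 T5 T2 T4 T1 T6.
T7: waits 0, runs 0→20
T3: waits 20, runs 20→37
T5: waits 37, runs 37→49
T2: waits 49, runs 49→60
T4: waits 60, runs 60→65
T1: waits 65, runs 65→68
T6: waits 68, runs 68→70
Sum = 0+20+37+49+60+65+68 = 299.
EDD (increasing due date): T2 T3 T7 T4 T6 T1 T5.
T2: waits 0, runs 0→11
T3: waits 11, runs 11→28
T7: waits 28, runs 28→48
T4: waits 48, runs 48→53
T6: waits 53, runs 53→55
T1: waits 55, runs 55→58
T5: waits 58, runs 58→70
Sum = 0+11+28+48+53+55+58 = 253.
Difference = 299 − 253 = 46.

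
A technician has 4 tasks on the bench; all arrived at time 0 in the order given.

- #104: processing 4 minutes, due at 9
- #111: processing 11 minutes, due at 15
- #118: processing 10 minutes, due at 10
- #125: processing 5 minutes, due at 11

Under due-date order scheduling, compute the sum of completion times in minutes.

67

EDD (increasing due date): #104 #118 #125 #111.
#104: 0→4
#118: 4→14
#125: 14→19
#111: 19→30
Sum = 4+14+19+30 = 67.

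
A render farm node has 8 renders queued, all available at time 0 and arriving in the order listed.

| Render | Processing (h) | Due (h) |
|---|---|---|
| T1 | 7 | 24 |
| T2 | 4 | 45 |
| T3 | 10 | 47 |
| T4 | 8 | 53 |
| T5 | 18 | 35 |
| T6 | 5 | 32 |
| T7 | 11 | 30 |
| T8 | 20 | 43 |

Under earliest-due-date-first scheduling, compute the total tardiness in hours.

102

EDD (increasing due date): T1 T7 T6 T5 T8 T2 T3 T4.
T1: 0→7, due 24, tardiness 0
T7: 7→18, due 30, tardiness 0
T6: 18→23, due 32, tardiness 0
T5: 23→41, due 35, tardiness 6
T8: 41→61, due 43, tardiness 18
T2: 61→65, due 45, tardiness 20
T3: 65→75, due 47, tardiness 28
T4: 75→83, due 53, tardiness 30
Sum = 0+0+0+6+18+20+28+30 = 102.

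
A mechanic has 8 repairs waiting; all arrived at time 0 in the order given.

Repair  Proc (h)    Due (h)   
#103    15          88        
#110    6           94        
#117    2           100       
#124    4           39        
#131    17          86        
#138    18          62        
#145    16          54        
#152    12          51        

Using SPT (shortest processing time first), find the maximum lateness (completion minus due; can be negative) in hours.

SPT (increasing processing time): #117 #124 #110 #152 #103 #145 #131 #138.
#117: 0→2, due 100, lateness -98
#124: 2→6, due 39, lateness -33
#110: 6→12, due 94, lateness -82
#152: 12→24, due 51, lateness -27
#103: 24→39, due 88, lateness -49
#145: 39→55, due 54, lateness 1
#131: 55→72, due 86, lateness -14
#138: 72→90, due 62, lateness 28
Maximum = 28.

28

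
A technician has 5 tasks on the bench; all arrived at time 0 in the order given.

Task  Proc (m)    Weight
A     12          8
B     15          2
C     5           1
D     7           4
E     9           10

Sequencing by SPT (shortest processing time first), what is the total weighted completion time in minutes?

623

SPT (increasing processing time): C D E A B.
C: finishes 5, weight 1, w·C = 5
D: finishes 12, weight 4, w·C = 48
E: finishes 21, weight 10, w·C = 210
A: finishes 33, weight 8, w·C = 264
B: finishes 48, weight 2, w·C = 96
Sum = 5+48+210+264+96 = 623.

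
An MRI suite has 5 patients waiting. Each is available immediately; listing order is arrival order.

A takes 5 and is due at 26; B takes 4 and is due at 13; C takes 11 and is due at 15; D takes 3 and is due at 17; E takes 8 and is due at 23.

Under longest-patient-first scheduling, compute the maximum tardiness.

15

LPT (decreasing processing time): C E A B D.
C: 0→11, due 15, tardiness 0
E: 11→19, due 23, tardiness 0
A: 19→24, due 26, tardiness 0
B: 24→28, due 13, tardiness 15
D: 28→31, due 17, tardiness 14
Maximum = 15.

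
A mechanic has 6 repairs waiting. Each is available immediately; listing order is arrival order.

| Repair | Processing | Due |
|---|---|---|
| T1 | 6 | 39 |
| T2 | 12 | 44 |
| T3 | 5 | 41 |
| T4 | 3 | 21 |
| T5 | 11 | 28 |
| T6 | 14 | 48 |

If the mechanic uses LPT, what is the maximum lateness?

LPT (decreasing processing time): T6 T2 T5 T1 T3 T4.
T6: 0→14, due 48, lateness -34
T2: 14→26, due 44, lateness -18
T5: 26→37, due 28, lateness 9
T1: 37→43, due 39, lateness 4
T3: 43→48, due 41, lateness 7
T4: 48→51, due 21, lateness 30
Maximum = 30.

30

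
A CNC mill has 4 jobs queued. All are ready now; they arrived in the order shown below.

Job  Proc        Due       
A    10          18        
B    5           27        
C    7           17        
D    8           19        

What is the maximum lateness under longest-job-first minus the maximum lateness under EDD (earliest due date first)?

2

LPT (decreasing processing time): A D C B.
A: 0→10, due 18, lateness -8
D: 10→18, due 19, lateness -1
C: 18→25, due 17, lateness 8
B: 25→30, due 27, lateness 3
Maximum = 8.
EDD (increasing due date): C A D B.
C: 0→7, due 17, lateness -10
A: 7→17, due 18, lateness -1
D: 17→25, due 19, lateness 6
B: 25→30, due 27, lateness 3
Maximum = 6.
Difference = 8 − 6 = 2.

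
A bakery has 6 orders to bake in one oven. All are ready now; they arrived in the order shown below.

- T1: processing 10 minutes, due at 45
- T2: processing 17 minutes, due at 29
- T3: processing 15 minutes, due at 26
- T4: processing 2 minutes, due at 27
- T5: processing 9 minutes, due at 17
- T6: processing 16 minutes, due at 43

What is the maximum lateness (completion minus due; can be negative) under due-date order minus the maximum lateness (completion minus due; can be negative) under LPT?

-26

EDD (increasing due date): T5 T3 T4 T2 T6 T1.
T5: 0→9, due 17, lateness -8
T3: 9→24, due 26, lateness -2
T4: 24→26, due 27, lateness -1
T2: 26→43, due 29, lateness 14
T6: 43→59, due 43, lateness 16
T1: 59→69, due 45, lateness 24
Maximum = 24.
LPT (decreasing processing time): T2 T6 T3 T1 T5 T4.
T2: 0→17, due 29, lateness -12
T6: 17→33, due 43, lateness -10
T3: 33→48, due 26, lateness 22
T1: 48→58, due 45, lateness 13
T5: 58→67, due 17, lateness 50
T4: 67→69, due 27, lateness 42
Maximum = 50.
Difference = 24 − 50 = -26.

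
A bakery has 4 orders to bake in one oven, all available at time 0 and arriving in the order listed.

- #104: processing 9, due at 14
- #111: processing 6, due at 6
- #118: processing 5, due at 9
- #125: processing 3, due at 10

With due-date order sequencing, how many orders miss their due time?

3

EDD (increasing due date): #111 #118 #125 #104.
#111: 0→6, due 6, tardiness 0
#118: 6→11, due 9, tardiness 2
#125: 11→14, due 10, tardiness 4
#104: 14→23, due 14, tardiness 9
Late orders: 3.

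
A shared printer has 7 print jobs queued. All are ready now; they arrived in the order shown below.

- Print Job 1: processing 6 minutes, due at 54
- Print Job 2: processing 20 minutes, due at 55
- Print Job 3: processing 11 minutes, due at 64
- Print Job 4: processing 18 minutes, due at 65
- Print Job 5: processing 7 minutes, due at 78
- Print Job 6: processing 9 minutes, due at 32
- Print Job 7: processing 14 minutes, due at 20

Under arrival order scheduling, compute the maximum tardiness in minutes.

FIFO (arrival order): Print Job 1 Print Job 2 Print Job 3 Print Job 4 Print Job 5 Print Job 6 Print Job 7.
Print Job 1: 0→6, due 54, tardiness 0
Print Job 2: 6→26, due 55, tardiness 0
Print Job 3: 26→37, due 64, tardiness 0
Print Job 4: 37→55, due 65, tardiness 0
Print Job 5: 55→62, due 78, tardiness 0
Print Job 6: 62→71, due 32, tardiness 39
Print Job 7: 71→85, due 20, tardiness 65
Maximum = 65.

65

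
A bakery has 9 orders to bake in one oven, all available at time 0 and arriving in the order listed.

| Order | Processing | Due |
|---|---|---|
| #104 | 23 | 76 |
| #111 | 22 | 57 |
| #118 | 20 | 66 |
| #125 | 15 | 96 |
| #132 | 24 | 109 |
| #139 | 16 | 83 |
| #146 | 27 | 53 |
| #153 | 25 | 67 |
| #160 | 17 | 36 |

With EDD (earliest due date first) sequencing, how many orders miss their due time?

EDD (increasing due date): #160 #146 #111 #118 #153 #104 #139 #125 #132.
#160: 0→17, due 36, tardiness 0
#146: 17→44, due 53, tardiness 0
#111: 44→66, due 57, tardiness 9
#118: 66→86, due 66, tardiness 20
#153: 86→111, due 67, tardiness 44
#104: 111→134, due 76, tardiness 58
#139: 134→150, due 83, tardiness 67
#125: 150→165, due 96, tardiness 69
#132: 165→189, due 109, tardiness 80
Late orders: 7.

7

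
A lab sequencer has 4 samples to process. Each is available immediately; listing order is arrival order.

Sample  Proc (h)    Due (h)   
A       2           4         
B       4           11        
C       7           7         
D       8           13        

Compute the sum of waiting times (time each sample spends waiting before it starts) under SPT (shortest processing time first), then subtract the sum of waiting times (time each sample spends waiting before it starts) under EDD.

-3

SPT (increasing processing time): A B C D.
A: waits 0, runs 0→2
B: waits 2, runs 2→6
C: waits 6, runs 6→13
D: waits 13, runs 13→21
Sum = 0+2+6+13 = 21.
EDD (increasing due date): A C B D.
A: waits 0, runs 0→2
C: waits 2, runs 2→9
B: waits 9, runs 9→13
D: waits 13, runs 13→21
Sum = 0+2+9+13 = 24.
Difference = 21 − 24 = -3.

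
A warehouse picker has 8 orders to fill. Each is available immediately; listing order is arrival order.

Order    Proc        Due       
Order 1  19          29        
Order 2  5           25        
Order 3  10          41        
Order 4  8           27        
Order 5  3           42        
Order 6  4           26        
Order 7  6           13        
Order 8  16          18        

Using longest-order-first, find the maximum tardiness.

LPT (decreasing processing time): Order 1 Order 8 Order 3 Order 4 Order 7 Order 2 Order 6 Order 5.
Order 1: 0→19, due 29, tardiness 0
Order 8: 19→35, due 18, tardiness 17
Order 3: 35→45, due 41, tardiness 4
Order 4: 45→53, due 27, tardiness 26
Order 7: 53→59, due 13, tardiness 46
Order 2: 59→64, due 25, tardiness 39
Order 6: 64→68, due 26, tardiness 42
Order 5: 68→71, due 42, tardiness 29
Maximum = 46.

46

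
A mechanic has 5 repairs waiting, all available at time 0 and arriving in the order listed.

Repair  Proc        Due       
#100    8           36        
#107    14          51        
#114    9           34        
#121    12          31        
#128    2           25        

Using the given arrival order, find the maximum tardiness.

FIFO (arrival order): #100 #107 #114 #121 #128.
#100: 0→8, due 36, tardiness 0
#107: 8→22, due 51, tardiness 0
#114: 22→31, due 34, tardiness 0
#121: 31→43, due 31, tardiness 12
#128: 43→45, due 25, tardiness 20
Maximum = 20.

20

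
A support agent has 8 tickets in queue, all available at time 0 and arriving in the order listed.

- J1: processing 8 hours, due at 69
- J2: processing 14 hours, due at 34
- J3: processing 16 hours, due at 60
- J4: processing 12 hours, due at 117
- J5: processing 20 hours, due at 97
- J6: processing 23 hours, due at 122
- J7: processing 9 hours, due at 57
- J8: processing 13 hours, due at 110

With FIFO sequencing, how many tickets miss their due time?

FIFO (arrival order): J1 J2 J3 J4 J5 J6 J7 J8.
J1: 0→8, due 69, tardiness 0
J2: 8→22, due 34, tardiness 0
J3: 22→38, due 60, tardiness 0
J4: 38→50, due 117, tardiness 0
J5: 50→70, due 97, tardiness 0
J6: 70→93, due 122, tardiness 0
J7: 93→102, due 57, tardiness 45
J8: 102→115, due 110, tardiness 5
Late tickets: 2.

2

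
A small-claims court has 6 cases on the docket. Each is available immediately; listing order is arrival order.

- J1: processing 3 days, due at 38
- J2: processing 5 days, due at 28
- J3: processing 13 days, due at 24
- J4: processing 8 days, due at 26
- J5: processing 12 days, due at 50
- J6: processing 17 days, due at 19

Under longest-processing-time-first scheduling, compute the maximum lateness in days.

27

LPT (decreasing processing time): J6 J3 J5 J4 J2 J1.
J6: 0→17, due 19, lateness -2
J3: 17→30, due 24, lateness 6
J5: 30→42, due 50, lateness -8
J4: 42→50, due 26, lateness 24
J2: 50→55, due 28, lateness 27
J1: 55→58, due 38, lateness 20
Maximum = 27.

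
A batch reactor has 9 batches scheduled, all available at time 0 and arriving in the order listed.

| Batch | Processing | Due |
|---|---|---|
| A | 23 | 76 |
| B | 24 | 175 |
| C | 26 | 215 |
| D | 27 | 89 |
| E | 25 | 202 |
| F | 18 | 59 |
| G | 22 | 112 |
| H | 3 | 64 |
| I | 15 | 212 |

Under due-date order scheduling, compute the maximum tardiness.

EDD (increasing due date): F H A D G B E I C.
F: 0→18, due 59, tardiness 0
H: 18→21, due 64, tardiness 0
A: 21→44, due 76, tardiness 0
D: 44→71, due 89, tardiness 0
G: 71→93, due 112, tardiness 0
B: 93→117, due 175, tardiness 0
E: 117→142, due 202, tardiness 0
I: 142→157, due 212, tardiness 0
C: 157→183, due 215, tardiness 0
Maximum = 0.

0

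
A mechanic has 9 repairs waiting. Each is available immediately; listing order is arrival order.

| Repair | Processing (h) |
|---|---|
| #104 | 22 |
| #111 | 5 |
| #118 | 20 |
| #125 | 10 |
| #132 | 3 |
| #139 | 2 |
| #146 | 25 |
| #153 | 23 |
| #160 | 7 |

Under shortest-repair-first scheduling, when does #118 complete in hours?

47

SPT (increasing processing time): #139 #132 #111 #160 #125 #118 #104 #153 #146.
#139: 0→2
#132: 2→5
#111: 5→10
#160: 10→17
#125: 17→27
#118: 27→47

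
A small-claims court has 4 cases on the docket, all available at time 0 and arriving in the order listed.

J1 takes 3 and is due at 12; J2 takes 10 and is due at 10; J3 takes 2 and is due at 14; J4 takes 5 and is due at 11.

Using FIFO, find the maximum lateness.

9

FIFO (arrival order): J1 J2 J3 J4.
J1: 0→3, due 12, lateness -9
J2: 3→13, due 10, lateness 3
J3: 13→15, due 14, lateness 1
J4: 15→20, due 11, lateness 9
Maximum = 9.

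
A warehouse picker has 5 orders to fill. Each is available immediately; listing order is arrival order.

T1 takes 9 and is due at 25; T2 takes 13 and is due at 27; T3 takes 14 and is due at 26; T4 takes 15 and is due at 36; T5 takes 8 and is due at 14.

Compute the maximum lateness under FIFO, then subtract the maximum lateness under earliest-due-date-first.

FIFO (arrival order): T1 T2 T3 T4 T5.
T1: 0→9, due 25, lateness -16
T2: 9→22, due 27, lateness -5
T3: 22→36, due 26, lateness 10
T4: 36→51, due 36, lateness 15
T5: 51→59, due 14, lateness 45
Maximum = 45.
EDD (increasing due date): T5 T1 T3 T2 T4.
T5: 0→8, due 14, lateness -6
T1: 8→17, due 25, lateness -8
T3: 17→31, due 26, lateness 5
T2: 31→44, due 27, lateness 17
T4: 44→59, due 36, lateness 23
Maximum = 23.
Difference = 45 − 23 = 22.

22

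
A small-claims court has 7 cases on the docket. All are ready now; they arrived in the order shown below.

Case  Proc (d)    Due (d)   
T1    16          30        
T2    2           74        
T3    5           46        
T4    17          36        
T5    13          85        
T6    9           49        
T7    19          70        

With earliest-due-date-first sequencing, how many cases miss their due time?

0

EDD (increasing due date): T1 T4 T3 T6 T7 T2 T5.
T1: 0→16, due 30, tardiness 0
T4: 16→33, due 36, tardiness 0
T3: 33→38, due 46, tardiness 0
T6: 38→47, due 49, tardiness 0
T7: 47→66, due 70, tardiness 0
T2: 66→68, due 74, tardiness 0
T5: 68→81, due 85, tardiness 0
Late cases: 0.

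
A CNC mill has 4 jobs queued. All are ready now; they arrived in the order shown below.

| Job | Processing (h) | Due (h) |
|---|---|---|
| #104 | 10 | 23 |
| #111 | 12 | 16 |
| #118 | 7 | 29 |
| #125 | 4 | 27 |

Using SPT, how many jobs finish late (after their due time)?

1

SPT (increasing processing time): #125 #118 #104 #111.
#125: 0→4, due 27, tardiness 0
#118: 4→11, due 29, tardiness 0
#104: 11→21, due 23, tardiness 0
#111: 21→33, due 16, tardiness 17
Late jobs: 1.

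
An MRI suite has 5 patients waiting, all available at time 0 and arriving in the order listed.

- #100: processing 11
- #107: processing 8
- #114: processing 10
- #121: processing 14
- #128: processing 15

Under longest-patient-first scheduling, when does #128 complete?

LPT (decreasing processing time): #128 #121 #100 #114 #107.
#128: 0→15

15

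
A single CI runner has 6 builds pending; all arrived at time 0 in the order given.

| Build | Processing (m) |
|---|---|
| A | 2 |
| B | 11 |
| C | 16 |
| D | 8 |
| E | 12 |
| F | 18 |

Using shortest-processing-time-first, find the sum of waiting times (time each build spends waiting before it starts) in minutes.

115

SPT (increasing processing time): A D B E C F.
A: waits 0, runs 0→2
D: waits 2, runs 2→10
B: waits 10, runs 10→21
E: waits 21, runs 21→33
C: waits 33, runs 33→49
F: waits 49, runs 49→67
Sum = 0+2+10+21+33+49 = 115.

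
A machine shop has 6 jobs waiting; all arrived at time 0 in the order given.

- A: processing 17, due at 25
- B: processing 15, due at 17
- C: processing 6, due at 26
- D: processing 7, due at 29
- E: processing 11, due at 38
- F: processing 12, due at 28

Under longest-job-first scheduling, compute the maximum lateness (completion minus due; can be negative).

LPT (decreasing processing time): A B F E D C.
A: 0→17, due 25, lateness -8
B: 17→32, due 17, lateness 15
F: 32→44, due 28, lateness 16
E: 44→55, due 38, lateness 17
D: 55→62, due 29, lateness 33
C: 62→68, due 26, lateness 42
Maximum = 42.

42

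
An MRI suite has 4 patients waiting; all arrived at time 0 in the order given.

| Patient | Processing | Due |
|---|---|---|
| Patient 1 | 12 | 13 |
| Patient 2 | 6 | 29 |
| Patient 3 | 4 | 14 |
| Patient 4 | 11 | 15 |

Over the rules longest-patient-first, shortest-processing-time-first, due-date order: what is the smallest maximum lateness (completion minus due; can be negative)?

LPT (decreasing processing time): Patient 1 Patient 4 Patient 2 Patient 3.
Patient 1: 0→12, due 13, lateness -1
Patient 4: 12→23, due 15, lateness 8
Patient 2: 23→29, due 29, lateness 0
Patient 3: 29→33, due 14, lateness 19
Maximum = 19.
SPT (increasing processing time): Patient 3 Patient 2 Patient 4 Patient 1.
Patient 3: 0→4, due 14, lateness -10
Patient 2: 4→10, due 29, lateness -19
Patient 4: 10→21, due 15, lateness 6
Patient 1: 21→33, due 13, lateness 20
Maximum = 20.
EDD (increasing due date): Patient 1 Patient 3 Patient 4 Patient 2.
Patient 1: 0→12, due 13, lateness -1
Patient 3: 12→16, due 14, lateness 2
Patient 4: 16→27, due 15, lateness 12
Patient 2: 27→33, due 29, lateness 4
Maximum = 12.
LPT 19, SPT 20, EDD 12 → minimum 12.

12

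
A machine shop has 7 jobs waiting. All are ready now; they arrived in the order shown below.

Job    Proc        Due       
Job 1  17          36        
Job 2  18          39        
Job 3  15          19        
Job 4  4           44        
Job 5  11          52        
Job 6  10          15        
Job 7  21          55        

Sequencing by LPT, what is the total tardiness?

231

LPT (decreasing processing time): Job 7 Job 2 Job 1 Job 3 Job 5 Job 6 Job 4.
Job 7: 0→21, due 55, tardiness 0
Job 2: 21→39, due 39, tardiness 0
Job 1: 39→56, due 36, tardiness 20
Job 3: 56→71, due 19, tardiness 52
Job 5: 71→82, due 52, tardiness 30
Job 6: 82→92, due 15, tardiness 77
Job 4: 92→96, due 44, tardiness 52
Sum = 0+0+20+52+30+77+52 = 231.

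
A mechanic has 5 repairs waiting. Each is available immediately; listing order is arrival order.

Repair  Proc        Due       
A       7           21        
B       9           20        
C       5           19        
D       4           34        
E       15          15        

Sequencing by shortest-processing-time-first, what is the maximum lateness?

SPT (increasing processing time): D C A B E.
D: 0→4, due 34, lateness -30
C: 4→9, due 19, lateness -10
A: 9→16, due 21, lateness -5
B: 16→25, due 20, lateness 5
E: 25→40, due 15, lateness 25
Maximum = 25.

25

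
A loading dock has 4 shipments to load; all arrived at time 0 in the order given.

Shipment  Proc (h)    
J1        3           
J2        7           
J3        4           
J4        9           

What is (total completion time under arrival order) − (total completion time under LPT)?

FIFO (arrival order): J1 J2 J3 J4.
J1: 0→3
J2: 3→10
J3: 10→14
J4: 14→23
Sum = 3+10+14+23 = 50.
LPT (decreasing processing time): J4 J2 J3 J1.
J4: 0→9
J2: 9→16
J3: 16→20
J1: 20→23
Sum = 9+16+20+23 = 68.
Difference = 50 − 68 = -18.

-18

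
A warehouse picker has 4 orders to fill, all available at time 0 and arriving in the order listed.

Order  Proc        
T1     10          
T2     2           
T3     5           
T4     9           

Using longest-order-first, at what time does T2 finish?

LPT (decreasing processing time): T1 T4 T3 T2.
T1: 0→10
T4: 10→19
T3: 19→24
T2: 24→26

26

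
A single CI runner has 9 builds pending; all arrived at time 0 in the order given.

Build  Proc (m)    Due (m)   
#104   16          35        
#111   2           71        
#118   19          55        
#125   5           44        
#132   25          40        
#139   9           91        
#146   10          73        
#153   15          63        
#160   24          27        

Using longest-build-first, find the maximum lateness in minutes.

LPT (decreasing processing time): #132 #160 #118 #104 #153 #146 #139 #125 #111.
#132: 0→25, due 40, lateness -15
#160: 25→49, due 27, lateness 22
#118: 49→68, due 55, lateness 13
#104: 68→84, due 35, lateness 49
#153: 84→99, due 63, lateness 36
#146: 99→109, due 73, lateness 36
#139: 109→118, due 91, lateness 27
#125: 118→123, due 44, lateness 79
#111: 123→125, due 71, lateness 54
Maximum = 79.

79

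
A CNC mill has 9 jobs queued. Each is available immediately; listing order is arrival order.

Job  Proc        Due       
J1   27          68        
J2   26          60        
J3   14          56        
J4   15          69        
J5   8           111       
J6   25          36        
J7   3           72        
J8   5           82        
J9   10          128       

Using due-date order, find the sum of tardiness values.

155

EDD (increasing due date): J6 J3 J2 J1 J4 J7 J8 J5 J9.
J6: 0→25, due 36, tardiness 0
J3: 25→39, due 56, tardiness 0
J2: 39→65, due 60, tardiness 5
J1: 65→92, due 68, tardiness 24
J4: 92→107, due 69, tardiness 38
J7: 107→110, due 72, tardiness 38
J8: 110→115, due 82, tardiness 33
J5: 115→123, due 111, tardiness 12
J9: 123→133, due 128, tardiness 5
Sum = 0+0+5+24+38+38+33+12+5 = 155.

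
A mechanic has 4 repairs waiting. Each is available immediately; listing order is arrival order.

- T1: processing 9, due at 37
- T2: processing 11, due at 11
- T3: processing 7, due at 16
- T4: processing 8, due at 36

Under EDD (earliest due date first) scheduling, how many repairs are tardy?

EDD (increasing due date): T2 T3 T4 T1.
T2: 0→11, due 11, tardiness 0
T3: 11→18, due 16, tardiness 2
T4: 18→26, due 36, tardiness 0
T1: 26→35, due 37, tardiness 0
Late repairs: 1.

1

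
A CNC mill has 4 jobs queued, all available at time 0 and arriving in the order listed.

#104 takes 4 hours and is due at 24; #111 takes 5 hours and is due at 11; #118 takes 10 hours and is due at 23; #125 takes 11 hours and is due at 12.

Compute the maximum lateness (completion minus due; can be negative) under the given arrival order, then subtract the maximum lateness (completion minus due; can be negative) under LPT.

FIFO (arrival order): #104 #111 #118 #125.
#104: 0→4, due 24, lateness -20
#111: 4→9, due 11, lateness -2
#118: 9→19, due 23, lateness -4
#125: 19→30, due 12, lateness 18
Maximum = 18.
LPT (decreasing processing time): #125 #118 #111 #104.
#125: 0→11, due 12, lateness -1
#118: 11→21, due 23, lateness -2
#111: 21→26, due 11, lateness 15
#104: 26→30, due 24, lateness 6
Maximum = 15.
Difference = 18 − 15 = 3.

3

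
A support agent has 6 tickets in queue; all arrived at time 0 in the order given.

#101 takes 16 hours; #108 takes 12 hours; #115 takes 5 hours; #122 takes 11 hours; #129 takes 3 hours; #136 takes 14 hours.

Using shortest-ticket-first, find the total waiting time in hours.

106

SPT (increasing processing time): #129 #115 #122 #108 #136 #101.
#129: waits 0, runs 0→3
#115: waits 3, runs 3→8
#122: waits 8, runs 8→19
#108: waits 19, runs 19→31
#136: waits 31, runs 31→45
#101: waits 45, runs 45→61
Sum = 0+3+8+19+31+45 = 106.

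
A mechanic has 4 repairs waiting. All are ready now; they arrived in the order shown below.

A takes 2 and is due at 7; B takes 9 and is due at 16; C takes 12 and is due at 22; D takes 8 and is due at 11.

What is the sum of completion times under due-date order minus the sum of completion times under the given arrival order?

-5

EDD (increasing due date): A D B C.
A: 0→2
D: 2→10
B: 10→19
C: 19→31
Sum = 2+10+19+31 = 62.
FIFO (arrival order): A B C D.
A: 0→2
B: 2→11
C: 11→23
D: 23→31
Sum = 2+11+23+31 = 67.
Difference = 62 − 67 = -5.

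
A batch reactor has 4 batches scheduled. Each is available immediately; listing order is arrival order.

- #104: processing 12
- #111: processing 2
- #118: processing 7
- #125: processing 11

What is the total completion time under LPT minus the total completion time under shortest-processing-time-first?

LPT (decreasing processing time): #104 #125 #118 #111.
#104: 0→12
#125: 12→23
#118: 23→30
#111: 30→32
Sum = 12+23+30+32 = 97.
SPT (increasing processing time): #111 #118 #125 #104.
#111: 0→2
#118: 2→9
#125: 9→20
#104: 20→32
Sum = 2+9+20+32 = 63.
Difference = 97 − 63 = 34.

34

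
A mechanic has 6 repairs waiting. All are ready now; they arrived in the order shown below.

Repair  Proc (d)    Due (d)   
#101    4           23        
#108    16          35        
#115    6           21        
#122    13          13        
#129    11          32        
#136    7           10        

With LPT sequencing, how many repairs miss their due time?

5

LPT (decreasing processing time): #108 #122 #129 #136 #115 #101.
#108: 0→16, due 35, tardiness 0
#122: 16→29, due 13, tardiness 16
#129: 29→40, due 32, tardiness 8
#136: 40→47, due 10, tardiness 37
#115: 47→53, due 21, tardiness 32
#101: 53→57, due 23, tardiness 34
Late repairs: 5.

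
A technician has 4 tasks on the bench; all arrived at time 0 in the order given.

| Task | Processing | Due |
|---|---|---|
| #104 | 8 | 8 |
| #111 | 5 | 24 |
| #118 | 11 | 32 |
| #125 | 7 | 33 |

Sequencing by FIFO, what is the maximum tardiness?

0

FIFO (arrival order): #104 #111 #118 #125.
#104: 0→8, due 8, tardiness 0
#111: 8→13, due 24, tardiness 0
#118: 13→24, due 32, tardiness 0
#125: 24→31, due 33, tardiness 0
Maximum = 0.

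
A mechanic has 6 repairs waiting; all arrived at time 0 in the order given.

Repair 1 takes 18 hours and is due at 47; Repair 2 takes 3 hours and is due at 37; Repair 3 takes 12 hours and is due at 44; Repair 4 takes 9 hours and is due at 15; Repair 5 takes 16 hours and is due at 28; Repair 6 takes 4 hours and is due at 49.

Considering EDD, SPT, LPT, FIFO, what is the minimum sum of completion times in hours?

EDD (increasing due date): Repair 4 Repair 5 Repair 2 Repair 3 Repair 1 Repair 6.
Repair 4: 0→9
Repair 5: 9→25
Repair 2: 25→28
Repair 3: 28→40
Repair 1: 40→58
Repair 6: 58→62
Sum = 9+25+28+40+58+62 = 222.
SPT (increasing processing time): Repair 2 Repair 6 Repair 4 Repair 3 Repair 5 Repair 1.
Repair 2: 0→3
Repair 6: 3→7
Repair 4: 7→16
Repair 3: 16→28
Repair 5: 28→44
Repair 1: 44→62
Sum = 3+7+16+28+44+62 = 160.
LPT (decreasing processing time): Repair 1 Repair 5 Repair 3 Repair 4 Repair 6 Repair 2.
Repair 1: 0→18
Repair 5: 18→34
Repair 3: 34→46
Repair 4: 46→55
Repair 6: 55→59
Repair 2: 59→62
Sum = 18+34+46+55+59+62 = 274.
FIFO (arrival order): Repair 1 Repair 2 Repair 3 Repair 4 Repair 5 Repair 6.
Repair 1: 0→18
Repair 2: 18→21
Repair 3: 21→33
Repair 4: 33→42
Repair 5: 42→58
Repair 6: 58→62
Sum = 18+21+33+42+58+62 = 234.
EDD 222, SPT 160, LPT 274, FIFO 234 → minimum 160.

160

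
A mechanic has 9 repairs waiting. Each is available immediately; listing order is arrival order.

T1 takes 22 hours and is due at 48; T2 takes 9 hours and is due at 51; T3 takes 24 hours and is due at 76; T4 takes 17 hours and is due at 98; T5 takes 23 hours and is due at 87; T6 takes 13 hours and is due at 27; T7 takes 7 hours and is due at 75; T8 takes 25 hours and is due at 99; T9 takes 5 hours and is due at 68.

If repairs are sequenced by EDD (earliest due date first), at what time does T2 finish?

EDD (increasing due date): T6 T1 T2 T9 T7 T3 T5 T4 T8.
T6: 0→13
T1: 13→35
T2: 35→44

44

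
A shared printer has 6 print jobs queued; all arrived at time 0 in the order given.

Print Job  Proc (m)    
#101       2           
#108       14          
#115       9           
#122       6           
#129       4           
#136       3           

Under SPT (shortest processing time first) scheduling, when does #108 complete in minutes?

SPT (increasing processing time): #101 #136 #129 #122 #115 #108.
#101: 0→2
#136: 2→5
#129: 5→9
#122: 9→15
#115: 15→24
#108: 24→38

38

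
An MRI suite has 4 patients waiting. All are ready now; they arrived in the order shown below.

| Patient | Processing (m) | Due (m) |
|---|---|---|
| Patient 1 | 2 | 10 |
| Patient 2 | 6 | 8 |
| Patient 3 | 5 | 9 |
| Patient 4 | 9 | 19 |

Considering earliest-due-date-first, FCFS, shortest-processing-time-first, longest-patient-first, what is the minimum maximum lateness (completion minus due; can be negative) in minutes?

EDD (increasing due date): Patient 2 Patient 3 Patient 1 Patient 4.
Patient 2: 0→6, due 8, lateness -2
Patient 3: 6→11, due 9, lateness 2
Patient 1: 11→13, due 10, lateness 3
Patient 4: 13→22, due 19, lateness 3
Maximum = 3.
FIFO (arrival order): Patient 1 Patient 2 Patient 3 Patient 4.
Patient 1: 0→2, due 10, lateness -8
Patient 2: 2→8, due 8, lateness 0
Patient 3: 8→13, due 9, lateness 4
Patient 4: 13→22, due 19, lateness 3
Maximum = 4.
SPT (increasing processing time): Patient 1 Patient 3 Patient 2 Patient 4.
Patient 1: 0→2, due 10, lateness -8
Patient 3: 2→7, due 9, lateness -2
Patient 2: 7→13, due 8, lateness 5
Patient 4: 13→22, due 19, lateness 3
Maximum = 5.
LPT (decreasing processing time): Patient 4 Patient 2 Patient 3 Patient 1.
Patient 4: 0→9, due 19, lateness -10
Patient 2: 9→15, due 8, lateness 7
Patient 3: 15→20, due 9, lateness 11
Patient 1: 20→22, due 10, lateness 12
Maximum = 12.
EDD 3, FIFO 4, SPT 5, LPT 12 → minimum 3.

3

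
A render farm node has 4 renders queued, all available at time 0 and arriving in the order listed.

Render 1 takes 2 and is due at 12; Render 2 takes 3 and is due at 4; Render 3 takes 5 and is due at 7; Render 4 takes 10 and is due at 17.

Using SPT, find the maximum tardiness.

SPT (increasing processing time): Render 1 Render 2 Render 3 Render 4.
Render 1: 0→2, due 12, tardiness 0
Render 2: 2→5, due 4, tardiness 1
Render 3: 5→10, due 7, tardiness 3
Render 4: 10→20, due 17, tardiness 3
Maximum = 3.

3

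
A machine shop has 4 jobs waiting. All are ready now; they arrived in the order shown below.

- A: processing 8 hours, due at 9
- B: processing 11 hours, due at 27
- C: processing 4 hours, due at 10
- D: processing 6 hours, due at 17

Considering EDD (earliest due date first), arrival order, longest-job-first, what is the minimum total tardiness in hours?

EDD (increasing due date): A C D B.
A: 0→8, due 9, tardiness 0
C: 8→12, due 10, tardiness 2
D: 12→18, due 17, tardiness 1
B: 18→29, due 27, tardiness 2
Sum = 0+2+1+2 = 5.
FIFO (arrival order): A B C D.
A: 0→8, due 9, tardiness 0
B: 8→19, due 27, tardiness 0
C: 19→23, due 10, tardiness 13
D: 23→29, due 17, tardiness 12
Sum = 0+0+13+12 = 25.
LPT (decreasing processing time): B A D C.
B: 0→11, due 27, tardiness 0
A: 11→19, due 9, tardiness 10
D: 19→25, due 17, tardiness 8
C: 25→29, due 10, tardiness 19
Sum = 0+10+8+19 = 37.
EDD 5, FIFO 25, LPT 37 → minimum 5.

5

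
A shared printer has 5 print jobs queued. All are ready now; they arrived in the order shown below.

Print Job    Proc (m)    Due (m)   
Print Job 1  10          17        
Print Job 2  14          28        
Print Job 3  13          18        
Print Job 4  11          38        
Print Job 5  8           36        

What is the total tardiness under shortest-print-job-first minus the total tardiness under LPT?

-7

SPT (increasing processing time): Print Job 5 Print Job 1 Print Job 4 Print Job 3 Print Job 2.
Print Job 5: 0→8, due 36, tardiness 0
Print Job 1: 8→18, due 17, tardiness 1
Print Job 4: 18→29, due 38, tardiness 0
Print Job 3: 29→42, due 18, tardiness 24
Print Job 2: 42→56, due 28, tardiness 28
Sum = 0+1+0+24+28 = 53.
LPT (decreasing processing time): Print Job 2 Print Job 3 Print Job 4 Print Job 1 Print Job 5.
Print Job 2: 0→14, due 28, tardiness 0
Print Job 3: 14→27, due 18, tardiness 9
Print Job 4: 27→38, due 38, tardiness 0
Print Job 1: 38→48, due 17, tardiness 31
Print Job 5: 48→56, due 36, tardiness 20
Sum = 0+9+0+31+20 = 60.
Difference = 53 − 60 = -7.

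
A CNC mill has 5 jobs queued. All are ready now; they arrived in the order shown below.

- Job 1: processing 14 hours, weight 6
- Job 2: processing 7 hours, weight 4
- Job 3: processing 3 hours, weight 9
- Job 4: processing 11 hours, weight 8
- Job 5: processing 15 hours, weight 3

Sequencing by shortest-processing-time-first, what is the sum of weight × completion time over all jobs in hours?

595

SPT (increasing processing time): Job 3 Job 2 Job 4 Job 1 Job 5.
Job 3: finishes 3, weight 9, w·C = 27
Job 2: finishes 10, weight 4, w·C = 40
Job 4: finishes 21, weight 8, w·C = 168
Job 1: finishes 35, weight 6, w·C = 210
Job 5: finishes 50, weight 3, w·C = 150
Sum = 27+40+168+210+150 = 595.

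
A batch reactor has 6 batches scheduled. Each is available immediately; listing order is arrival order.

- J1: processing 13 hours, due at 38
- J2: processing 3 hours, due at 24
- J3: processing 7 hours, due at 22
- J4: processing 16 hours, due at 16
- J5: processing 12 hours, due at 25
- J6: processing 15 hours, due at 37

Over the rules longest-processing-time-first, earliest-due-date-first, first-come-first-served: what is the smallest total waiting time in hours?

LPT (decreasing processing time): J4 J6 J1 J5 J3 J2.
J4: waits 0, runs 0→16
J6: waits 16, runs 16→31
J1: waits 31, runs 31→44
J5: waits 44, runs 44→56
J3: waits 56, runs 56→63
J2: waits 63, runs 63→66
Sum = 0+16+31+44+56+63 = 210.
EDD (increasing due date): J4 J3 J2 J5 J6 J1.
J4: waits 0, runs 0→16
J3: waits 16, runs 16→23
J2: waits 23, runs 23→26
J5: waits 26, runs 26→38
J6: waits 38, runs 38→53
J1: waits 53, runs 53→66
Sum = 0+16+23+26+38+53 = 156.
FIFO (arrival order): J1 J2 J3 J4 J5 J6.
J1: waits 0, runs 0→13
J2: waits 13, runs 13→16
J3: waits 16, runs 16→23
J4: waits 23, runs 23→39
J5: waits 39, runs 39→51
J6: waits 51, runs 51→66
Sum = 0+13+16+23+39+51 = 142.
LPT 210, EDD 156, FIFO 142 → minimum 142.

142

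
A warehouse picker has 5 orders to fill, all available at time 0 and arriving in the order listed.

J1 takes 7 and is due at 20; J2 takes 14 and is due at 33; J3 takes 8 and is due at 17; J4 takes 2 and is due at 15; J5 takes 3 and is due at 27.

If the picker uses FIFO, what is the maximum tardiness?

FIFO (arrival order): J1 J2 J3 J4 J5.
J1: 0→7, due 20, tardiness 0
J2: 7→21, due 33, tardiness 0
J3: 21→29, due 17, tardiness 12
J4: 29→31, due 15, tardiness 16
J5: 31→34, due 27, tardiness 7
Maximum = 16.

16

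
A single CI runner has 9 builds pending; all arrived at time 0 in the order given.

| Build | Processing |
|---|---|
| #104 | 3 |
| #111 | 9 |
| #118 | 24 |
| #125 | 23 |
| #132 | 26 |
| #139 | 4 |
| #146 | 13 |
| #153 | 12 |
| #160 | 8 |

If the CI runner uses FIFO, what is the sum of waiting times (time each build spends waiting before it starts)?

500

FIFO (arrival order): #104 #111 #118 #125 #132 #139 #146 #153 #160.
#104: waits 0, runs 0→3
#111: waits 3, runs 3→12
#118: waits 12, runs 12→36
#125: waits 36, runs 36→59
#132: waits 59, runs 59→85
#139: waits 85, runs 85→89
#146: waits 89, runs 89→102
#153: waits 102, runs 102→114
#160: waits 114, runs 114→122
Sum = 0+3+12+36+59+85+89+102+114 = 500.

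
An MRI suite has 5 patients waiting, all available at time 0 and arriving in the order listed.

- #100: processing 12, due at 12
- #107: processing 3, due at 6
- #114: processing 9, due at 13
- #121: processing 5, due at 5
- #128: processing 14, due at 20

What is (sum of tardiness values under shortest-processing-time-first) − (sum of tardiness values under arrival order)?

SPT (increasing processing time): #107 #121 #114 #100 #128.
#107: 0→3, due 6, tardiness 0
#121: 3→8, due 5, tardiness 3
#114: 8→17, due 13, tardiness 4
#100: 17→29, due 12, tardiness 17
#128: 29→43, due 20, tardiness 23
Sum = 0+3+4+17+23 = 47.
FIFO (arrival order): #100 #107 #114 #121 #128.
#100: 0→12, due 12, tardiness 0
#107: 12→15, due 6, tardiness 9
#114: 15→24, due 13, tardiness 11
#121: 24→29, due 5, tardiness 24
#128: 29→43, due 20, tardiness 23
Sum = 0+9+11+24+23 = 67.
Difference = 47 − 67 = -20.

-20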